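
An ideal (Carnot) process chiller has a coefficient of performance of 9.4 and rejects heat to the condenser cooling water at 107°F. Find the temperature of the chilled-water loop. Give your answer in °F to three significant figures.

For a Carnot refrigerator COP_R = T_C/(T_H − T_C), so T_C = COP·T_H/(1 + COP).
With T_H = 314.82 K, T_C = 9.4 × 314.82/10.40 = 284.55 K.
Converting, 284.55 K = 52.51°F.

52.5 °F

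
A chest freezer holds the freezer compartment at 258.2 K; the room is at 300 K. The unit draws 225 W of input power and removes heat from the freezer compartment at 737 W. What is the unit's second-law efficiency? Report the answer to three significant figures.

COP_actual = Q̇_C/Ẇ = 737.0/225.0 = 3.276.
The reservoir spacing is ΔT = 300 − 258.2 = 41.80 K.
COP_Carnot = T_C/ΔT = 258.20/41.80 = 6.177.
η_II = COP_actual/COP_Carnot = 3.276/6.177 = 0.5303.

0.530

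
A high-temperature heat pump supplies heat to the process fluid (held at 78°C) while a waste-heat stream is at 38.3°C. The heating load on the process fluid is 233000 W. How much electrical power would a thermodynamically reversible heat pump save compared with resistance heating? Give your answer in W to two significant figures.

210000 W

In absolute terms T_C = 311.45 K and T_H = 351.15 K, so ΔT = 39.70 K.
COP_Carnot = T_H/ΔT = 351.15/39.70 = 8.845.
Resistance heating needs Ẇ_res = Q̇_H = 233000 W; the reversible heat pump needs only Ẇ_hp = Q̇_H/COP = 26340 W.
Saving = 233000 − 26340 = 206700 W.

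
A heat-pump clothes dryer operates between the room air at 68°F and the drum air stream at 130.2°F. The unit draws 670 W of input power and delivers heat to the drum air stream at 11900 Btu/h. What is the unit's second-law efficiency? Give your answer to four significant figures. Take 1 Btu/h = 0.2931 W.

0.5489

Converting, Q̇_H = 11900 Btu/h = 3488 W, so COP_actual = Q̇_H/Ẇ = 3488/670.0 = 5.206.
In absolute terms T_C = 293.15 K and T_H = 327.71 K, so ΔT = 34.56 K.
COP_Carnot = T_H/ΔT = 327.71/34.56 = 9.483.
η_II = COP_actual/COP_Carnot = 5.206/9.483 = 0.5489.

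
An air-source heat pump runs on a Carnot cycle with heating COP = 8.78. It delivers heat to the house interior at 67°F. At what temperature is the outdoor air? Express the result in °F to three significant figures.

7.01 °F

COP_HP = T_H/(T_H − T_C) gives T_H − T_C = T_H/COP.
With T_H = 292.59 K, T_C = 292.59 × (1 − 1/8.78) = 259.27 K.
Converting, 259.27 K = 7.01°F.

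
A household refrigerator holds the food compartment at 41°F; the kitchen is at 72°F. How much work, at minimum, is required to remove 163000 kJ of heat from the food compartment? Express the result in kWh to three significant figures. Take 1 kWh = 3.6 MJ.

In absolute terms T_C = 278.15 K and T_H = 295.37 K, so ΔT = 17.22 K.
The reversible limit is COP_R = T_C/ΔT = 16.15, so W_min = Q_C/COP = Q_C·ΔT/T_C.
W_min = 163000 × 17.22/278.15 = 10090 kJ = 2.803 kWh.

2.80 kWh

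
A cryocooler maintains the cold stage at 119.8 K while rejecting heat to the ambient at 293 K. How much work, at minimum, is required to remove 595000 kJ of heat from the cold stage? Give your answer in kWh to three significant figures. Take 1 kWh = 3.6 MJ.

The reservoir spacing is ΔT = 293 − 119.8 = 173.2 K.
The reversible limit is COP_R = T_C/ΔT = 0.6917, so W_min = Q_C/COP = Q_C·ΔT/T_C.
W_min = 595000 × 173.2/119.80 = 860200 kJ = 238.9 kWh.

239 kWh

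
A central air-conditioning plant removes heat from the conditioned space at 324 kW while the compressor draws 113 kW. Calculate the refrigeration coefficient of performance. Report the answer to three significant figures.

The first law gives Q̇_H = Q̇_C + Ẇ, so the three rates are Q̇_C = 324.0, Q̇_H = 437.0, Ẇ = 113.0 kW.
COP_R = Q̇_C/Ẇ = 324.0/113.0 = 2.867.

2.87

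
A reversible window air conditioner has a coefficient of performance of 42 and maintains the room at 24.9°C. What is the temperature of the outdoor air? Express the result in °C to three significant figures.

32.0 °C

COP_R = T_C/(T_H − T_C) gives T_H − T_C = T_C/COP.
With T_C = 298.05 K, T_H = 298.05 × (1 + 1/42) = 305.15 K.
Converting, 305.15 K = 32.00°C.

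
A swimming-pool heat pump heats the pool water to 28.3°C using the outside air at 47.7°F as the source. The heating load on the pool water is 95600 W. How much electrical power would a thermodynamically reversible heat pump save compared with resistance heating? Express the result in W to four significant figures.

In absolute terms T_C = 281.87 K and T_H = 301.45 K, so ΔT = 19.58 K.
COP_Carnot = T_H/ΔT = 301.45/19.58 = 15.40.
Resistance heating needs Ẇ_res = Q̇_H = 95600 W; the reversible heat pump needs only Ẇ_hp = Q̇_H/COP = 6209 W.
Saving = 95600 − 6209 = 89390 W.

89390 W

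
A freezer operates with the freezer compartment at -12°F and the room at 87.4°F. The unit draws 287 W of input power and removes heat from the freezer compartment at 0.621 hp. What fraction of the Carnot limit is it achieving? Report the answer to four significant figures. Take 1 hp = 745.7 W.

Converting, Q̇_C = 0.6210 hp = 463.1 W, so COP_actual = Q̇_C/Ẇ = 463.1/287.0 = 1.614.
In absolute terms T_C = 248.71 K and T_H = 303.93 K, so ΔT = 55.22 K.
COP_Carnot = T_C/ΔT = 248.71/55.22 = 4.504.
η_II = COP_actual/COP_Carnot = 1.614/4.504 = 0.3583.

0.3583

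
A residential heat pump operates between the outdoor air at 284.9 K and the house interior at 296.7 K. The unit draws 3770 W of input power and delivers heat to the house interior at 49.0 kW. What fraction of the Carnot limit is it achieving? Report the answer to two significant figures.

Converting, Q̇_H = 49.00 kW = 49000 W, so COP_actual = Q̇_H/Ẇ = 49000/3770 = 13.00.
The reservoir spacing is ΔT = 296.7 − 284.9 = 11.80 K.
COP_Carnot = T_H/ΔT = 296.70/11.80 = 25.14.
η_II = COP_actual/COP_Carnot = 13.00/25.14 = 0.5169.

0.52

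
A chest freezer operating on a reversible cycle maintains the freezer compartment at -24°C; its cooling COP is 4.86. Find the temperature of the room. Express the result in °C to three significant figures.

27.3 °C

COP_R = T_C/(T_H − T_C) gives T_H − T_C = T_C/COP.
With T_C = 249.15 K, T_H = 249.15 × (1 + 1/4.86) = 300.42 K.
Converting, 300.42 K = 27.27°C.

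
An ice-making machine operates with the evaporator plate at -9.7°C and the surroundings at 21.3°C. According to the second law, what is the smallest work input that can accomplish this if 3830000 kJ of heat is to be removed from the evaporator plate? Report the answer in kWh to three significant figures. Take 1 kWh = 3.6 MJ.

In absolute terms T_C = 263.45 K and T_H = 294.45 K, so ΔT = 31.00 K.
The reversible limit is COP_R = T_C/ΔT = 8.498, so W_min = Q_C/COP = Q_C·ΔT/T_C.
W_min = 3830000 × 31.00/263.45 = 450700 kJ = 125.2 kWh.

125 kWh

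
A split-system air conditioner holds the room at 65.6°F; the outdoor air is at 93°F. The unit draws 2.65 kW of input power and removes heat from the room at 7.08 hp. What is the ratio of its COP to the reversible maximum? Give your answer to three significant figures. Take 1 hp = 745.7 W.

0.104

Converting, Q̇_C = 7.080 hp = 5.280 kW, so COP_actual = Q̇_C/Ẇ = 5.280/2.650 = 1.992.
In absolute terms T_C = 291.82 K and T_H = 307.04 K, so ΔT = 15.22 K.
COP_Carnot = T_C/ΔT = 291.82/15.22 = 19.17.
η_II = COP_actual/COP_Carnot = 1.992/19.17 = 0.1039.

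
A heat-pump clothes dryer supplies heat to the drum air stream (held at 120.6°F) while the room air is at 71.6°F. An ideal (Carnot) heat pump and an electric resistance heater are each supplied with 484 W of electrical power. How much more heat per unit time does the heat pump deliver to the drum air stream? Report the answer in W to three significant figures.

In absolute terms T_C = 295.15 K and T_H = 322.37 K, so ΔT = 27.22 K.
COP_Carnot = T_H/ΔT = 322.37/27.22 = 11.84.
The heat pump delivers Q̇_H = COP × Ẇ = 5732 W; the resistance heater delivers Ẇ = 484.0 W.
Extra = (COP − 1)·Ẇ = 5248 W.

5250 W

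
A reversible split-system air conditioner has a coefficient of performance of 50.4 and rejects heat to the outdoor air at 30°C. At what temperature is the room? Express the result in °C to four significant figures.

24.10 °C

For a Carnot refrigerator COP_R = T_C/(T_H − T_C), so T_C = COP·T_H/(1 + COP).
With T_H = 303.15 K, T_C = 50.4 × 303.15/51.40 = 297.25 K.
Converting, 297.25 K = 24.10°C.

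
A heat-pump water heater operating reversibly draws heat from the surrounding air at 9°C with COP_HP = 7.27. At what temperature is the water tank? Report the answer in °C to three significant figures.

COP_HP = T_H/(T_H − T_C) rearranges to T_H = COP·T_C/(COP − 1).
With T_C = 282.15 K, T_H = 7.27 × 282.15/6.270 = 327.15 K.
Converting, 327.15 K = 54.00°C.

54.0 °C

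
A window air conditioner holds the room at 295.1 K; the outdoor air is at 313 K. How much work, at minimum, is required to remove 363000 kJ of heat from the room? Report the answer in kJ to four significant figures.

The reservoir spacing is ΔT = 313 − 295.1 = 17.90 K.
The reversible limit is COP_R = T_C/ΔT = 16.49, so W_min = Q_C/COP = Q_C·ΔT/T_C.
W_min = 363000 × 17.90/295.10 = 22020 kJ.

22020 kJ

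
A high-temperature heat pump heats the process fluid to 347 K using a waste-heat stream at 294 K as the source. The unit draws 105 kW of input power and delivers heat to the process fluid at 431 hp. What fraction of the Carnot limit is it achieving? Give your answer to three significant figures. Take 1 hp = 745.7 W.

Converting, Q̇_H = 431.0 hp = 321.4 kW, so COP_actual = Q̇_H/Ẇ = 321.4/105.0 = 3.061.
The reservoir spacing is ΔT = 347 − 294 = 53.00 K.
COP_Carnot = T_H/ΔT = 347.00/53.00 = 6.547.
η_II = COP_actual/COP_Carnot = 3.061/6.547 = 0.4675.

0.468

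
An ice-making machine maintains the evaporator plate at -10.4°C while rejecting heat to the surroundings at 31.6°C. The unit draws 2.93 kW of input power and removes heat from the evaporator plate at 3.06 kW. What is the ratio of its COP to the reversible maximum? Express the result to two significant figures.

0.17

COP_actual = Q̇_C/Ẇ = 3.060/2.930 = 1.044.
In absolute terms T_C = 262.75 K and T_H = 304.75 K, so ΔT = 42.00 K.
COP_Carnot = T_C/ΔT = 262.75/42.00 = 6.256.
η_II = COP_actual/COP_Carnot = 1.044/6.256 = 0.1669.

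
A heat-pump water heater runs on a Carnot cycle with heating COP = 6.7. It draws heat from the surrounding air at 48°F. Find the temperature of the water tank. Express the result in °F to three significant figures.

COP_HP = T_H/(T_H − T_C) rearranges to T_H = COP·T_C/(COP − 1).
With T_C = 282.04 K, T_H = 6.7 × 282.04/5.700 = 331.52 K.
Converting, 331.52 K = 137.06°F.

137 °F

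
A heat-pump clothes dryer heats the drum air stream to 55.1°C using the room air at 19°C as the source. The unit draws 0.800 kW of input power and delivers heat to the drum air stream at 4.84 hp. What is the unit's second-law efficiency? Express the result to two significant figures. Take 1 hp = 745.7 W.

Converting, Q̇_H = 4.840 hp = 3.609 kW, so COP_actual = Q̇_H/Ẇ = 3.609/0.8000 = 4.511.
In absolute terms T_C = 292.15 K and T_H = 328.25 K, so ΔT = 36.10 K.
COP_Carnot = T_H/ΔT = 328.25/36.10 = 9.093.
η_II = COP_actual/COP_Carnot = 4.511/9.093 = 0.4962.

0.50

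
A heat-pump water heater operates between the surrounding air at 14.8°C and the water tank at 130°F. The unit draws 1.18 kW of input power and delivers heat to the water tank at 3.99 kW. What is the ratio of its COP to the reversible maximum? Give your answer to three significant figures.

COP_actual = Q̇_H/Ẇ = 3.990/1.180 = 3.381.
In absolute terms T_C = 287.95 K and T_H = 327.59 K, so ΔT = 39.64 K.
COP_Carnot = T_H/ΔT = 327.59/39.64 = 8.263.
η_II = COP_actual/COP_Carnot = 3.381/8.263 = 0.4092.

0.409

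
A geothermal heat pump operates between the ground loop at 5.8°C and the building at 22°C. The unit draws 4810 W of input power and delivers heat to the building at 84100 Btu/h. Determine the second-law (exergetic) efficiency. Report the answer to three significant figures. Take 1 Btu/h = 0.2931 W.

0.281

Converting, Q̇_H = 84100 Btu/h = 24650 W, so COP_actual = Q̇_H/Ẇ = 24650/4810 = 5.125.
In absolute terms T_C = 278.95 K and T_H = 295.15 K, so ΔT = 16.20 K.
COP_Carnot = T_H/ΔT = 295.15/16.20 = 18.22.
η_II = COP_actual/COP_Carnot = 5.125/18.22 = 0.2813.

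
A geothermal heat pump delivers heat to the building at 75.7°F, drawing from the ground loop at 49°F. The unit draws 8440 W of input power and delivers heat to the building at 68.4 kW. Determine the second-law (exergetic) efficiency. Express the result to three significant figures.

0.404

Converting, Q̇_H = 68.40 kW = 68400 W, so COP_actual = Q̇_H/Ẇ = 68400/8440 = 8.104.
In absolute terms T_C = 282.59 K and T_H = 297.43 K, so ΔT = 14.83 K.
COP_Carnot = T_H/ΔT = 297.43/14.83 = 20.05.
η_II = COP_actual/COP_Carnot = 8.104/20.05 = 0.4042.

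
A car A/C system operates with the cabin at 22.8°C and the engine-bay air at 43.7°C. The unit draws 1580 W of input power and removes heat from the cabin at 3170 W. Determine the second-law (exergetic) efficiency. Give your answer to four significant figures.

COP_actual = Q̇_C/Ẇ = 3170/1580 = 2.006.
In absolute terms T_C = 295.95 K and T_H = 316.85 K, so ΔT = 20.90 K.
COP_Carnot = T_C/ΔT = 295.95/20.90 = 14.16.
η_II = COP_actual/COP_Carnot = 2.006/14.16 = 0.1417.

0.1417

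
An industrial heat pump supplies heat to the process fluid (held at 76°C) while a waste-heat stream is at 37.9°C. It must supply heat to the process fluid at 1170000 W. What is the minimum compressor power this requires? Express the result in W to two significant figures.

130000 W

In absolute terms T_C = 311.05 K and T_H = 349.15 K, so ΔT = 38.10 K.
COP_Carnot = T_H/ΔT = 349.15/38.10 = 9.164.
Ẇ_min = Q̇/COP_Carnot = 1170000/9.164 = 127700 W.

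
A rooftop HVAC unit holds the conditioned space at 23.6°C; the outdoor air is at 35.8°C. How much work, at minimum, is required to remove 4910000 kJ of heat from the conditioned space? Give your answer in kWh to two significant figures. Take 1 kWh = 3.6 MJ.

In absolute terms T_C = 296.75 K and T_H = 308.95 K, so ΔT = 12.20 K.
The reversible limit is COP_R = T_C/ΔT = 24.32, so W_min = Q_C/COP = Q_C·ΔT/T_C.
W_min = 4910000 × 12.20/296.75 = 201900 kJ = 56.07 kWh.

56 kWh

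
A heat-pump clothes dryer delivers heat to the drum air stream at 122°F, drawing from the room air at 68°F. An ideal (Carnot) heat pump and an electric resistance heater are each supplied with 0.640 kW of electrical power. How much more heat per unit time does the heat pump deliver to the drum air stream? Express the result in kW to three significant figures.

In absolute terms T_C = 293.15 K and T_H = 323.15 K, so ΔT = 30.00 K.
COP_Carnot = T_H/ΔT = 323.15/30.00 = 10.77.
The heat pump delivers Q̇_H = COP × Ẇ = 6.894 kW; the resistance heater delivers Ẇ = 0.6400 kW.
Extra = (COP − 1)·Ẇ = 6.254 kW.

6.25 kW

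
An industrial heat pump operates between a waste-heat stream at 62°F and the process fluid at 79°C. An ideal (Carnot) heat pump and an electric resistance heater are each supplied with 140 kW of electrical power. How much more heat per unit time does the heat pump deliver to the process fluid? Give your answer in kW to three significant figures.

651 kW

In absolute terms T_C = 289.82 K and T_H = 352.15 K, so ΔT = 62.33 K.
COP_Carnot = T_H/ΔT = 352.15/62.33 = 5.649.
The heat pump delivers Q̇_H = COP × Ẇ = 790.9 kW; the resistance heater delivers Ẇ = 140.0 kW.
Extra = (COP − 1)·Ẇ = 650.9 kW.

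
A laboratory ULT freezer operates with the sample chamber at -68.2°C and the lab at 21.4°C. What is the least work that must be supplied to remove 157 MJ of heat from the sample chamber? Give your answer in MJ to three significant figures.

68.6 MJ

In absolute terms T_C = 204.95 K and T_H = 294.55 K, so ΔT = 89.60 K.
The reversible limit is COP_R = T_C/ΔT = 2.287, so W_min = Q_C/COP = Q_C·ΔT/T_C.
W_min = 157.0 × 89.60/204.95 = 68.64 MJ.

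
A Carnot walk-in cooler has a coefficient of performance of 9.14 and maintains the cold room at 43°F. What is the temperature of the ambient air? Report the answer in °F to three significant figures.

98.0 °F

COP_R = T_C/(T_H − T_C) gives T_H − T_C = T_C/COP.
With T_C = 279.26 K, T_H = 279.26 × (1 + 1/9.14) = 309.81 K.
Converting, 309.81 K = 98.00°F.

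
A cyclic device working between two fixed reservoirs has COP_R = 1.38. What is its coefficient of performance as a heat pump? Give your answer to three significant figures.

2.38

The first law on one cycle gives Q_H = Q_C + W, so Q_H/W = Q_C/W + 1.
COP_HP = COP_R + 1 = 1.38 + 1 = 2.38.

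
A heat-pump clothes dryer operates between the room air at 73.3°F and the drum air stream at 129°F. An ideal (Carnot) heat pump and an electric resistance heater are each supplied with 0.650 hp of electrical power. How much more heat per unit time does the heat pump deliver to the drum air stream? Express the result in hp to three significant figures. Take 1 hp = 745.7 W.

6.22 hp

In absolute terms T_C = 296.09 K and T_H = 327.04 K, so ΔT = 30.94 K.
COP_Carnot = T_H/ΔT = 327.04/30.94 = 10.57.
The heat pump delivers Q̇_H = COP × Ẇ = 6.870 hp; the resistance heater delivers Ẇ = 0.6500 hp.
Extra = (COP − 1)·Ẇ = 6.220 hp.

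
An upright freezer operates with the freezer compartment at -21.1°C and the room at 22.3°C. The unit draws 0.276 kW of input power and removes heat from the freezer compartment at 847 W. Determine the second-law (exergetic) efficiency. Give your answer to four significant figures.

Converting, Q̇_C = 847.0 W = 0.8470 kW, so COP_actual = Q̇_C/Ẇ = 0.8470/0.2760 = 3.069.
In absolute terms T_C = 252.05 K and T_H = 295.45 K, so ΔT = 43.40 K.
COP_Carnot = T_C/ΔT = 252.05/43.40 = 5.808.
η_II = COP_actual/COP_Carnot = 3.069/5.808 = 0.5284.

0.5284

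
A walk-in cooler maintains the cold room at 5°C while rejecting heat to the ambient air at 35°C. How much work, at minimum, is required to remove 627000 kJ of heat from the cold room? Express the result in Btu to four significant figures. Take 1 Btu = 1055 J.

In absolute terms T_C = 278.15 K and T_H = 308.15 K, so ΔT = 30.00 K.
The reversible limit is COP_R = T_C/ΔT = 9.272, so W_min = Q_C/COP = Q_C·ΔT/T_C.
W_min = 627000 × 30.00/278.15 = 67630 kJ = 64100 Btu.

64100 Btu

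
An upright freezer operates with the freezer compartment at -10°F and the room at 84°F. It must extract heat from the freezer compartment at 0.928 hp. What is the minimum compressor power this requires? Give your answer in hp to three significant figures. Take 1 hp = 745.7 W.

In absolute terms T_C = 249.82 K and T_H = 302.04 K, so ΔT = 52.22 K.
COP_Carnot = T_C/ΔT = 249.82/52.22 = 4.784.
Ẇ_min = Q̇/COP_Carnot = 0.9280/4.784 = 0.1940 hp.

0.194 hp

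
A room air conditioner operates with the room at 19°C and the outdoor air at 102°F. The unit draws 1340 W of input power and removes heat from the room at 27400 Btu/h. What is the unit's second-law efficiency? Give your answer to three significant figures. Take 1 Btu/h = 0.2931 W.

Converting, Q̇_C = 27400 Btu/h = 8031 W, so COP_actual = Q̇_C/Ẇ = 8031/1340 = 5.993.
In absolute terms T_C = 292.15 K and T_H = 312.04 K, so ΔT = 19.89 K.
COP_Carnot = T_C/ΔT = 292.15/19.89 = 14.69.
η_II = COP_actual/COP_Carnot = 5.993/14.69 = 0.4080.

0.408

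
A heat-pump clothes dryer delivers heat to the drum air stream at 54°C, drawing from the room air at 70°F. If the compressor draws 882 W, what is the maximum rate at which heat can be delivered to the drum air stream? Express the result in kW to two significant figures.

In absolute terms T_C = 294.26 K and T_H = 327.15 K, so ΔT = 32.89 K.
COP_Carnot = T_H/ΔT = 327.15/32.89 = 9.947.
Q̇_max = COP_Carnot × Ẇ = 9.947 × 882.0 W = 8773 W = 8.773 kW.

8.8 kW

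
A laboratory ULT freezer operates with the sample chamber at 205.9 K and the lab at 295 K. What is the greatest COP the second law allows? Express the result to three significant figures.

2.31

The reservoir spacing is ΔT = 295 − 205.9 = 89.10 K.
For a reversible cycle, COP_Carnot = T_C/ΔT = 205.90/89.10 = 2.311.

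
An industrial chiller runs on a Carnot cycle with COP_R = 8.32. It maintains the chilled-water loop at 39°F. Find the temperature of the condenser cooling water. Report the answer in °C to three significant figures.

37.2 °C

COP_R = T_C/(T_H − T_C) gives T_H − T_C = T_C/COP.
With T_C = 277.04 K, T_H = 277.04 × (1 + 1/8.32) = 310.34 K.
Converting, 310.34 K = 37.19°C.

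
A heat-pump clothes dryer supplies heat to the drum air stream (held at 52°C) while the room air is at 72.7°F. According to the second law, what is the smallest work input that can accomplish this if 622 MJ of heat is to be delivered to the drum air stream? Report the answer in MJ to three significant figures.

56.2 MJ

In absolute terms T_C = 295.76 K and T_H = 325.15 K, so ΔT = 29.39 K.
The reversible limit is COP_HP = T_H/ΔT = 11.06, so W_min = Q_H/COP = Q_H·ΔT/T_H.
W_min = 622.0 × 29.39/325.15 = 56.22 MJ.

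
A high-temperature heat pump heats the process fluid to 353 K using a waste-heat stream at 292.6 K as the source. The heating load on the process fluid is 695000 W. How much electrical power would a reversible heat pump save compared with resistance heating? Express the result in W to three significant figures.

576000 W

The reservoir spacing is ΔT = 353 − 292.6 = 60.40 K.
COP_Carnot = T_H/ΔT = 353.00/60.40 = 5.844.
Resistance heating needs Ẇ_res = Q̇_H = 695000 W; the reversible heat pump needs only Ẇ_hp = Q̇_H/COP = 118900 W.
Saving = 695000 − 118900 = 576100 W.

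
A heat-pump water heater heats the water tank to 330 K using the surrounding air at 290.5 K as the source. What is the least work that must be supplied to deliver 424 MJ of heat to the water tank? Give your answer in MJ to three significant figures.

50.8 MJ

The reservoir spacing is ΔT = 330 − 290.5 = 39.50 K.
The reversible limit is COP_HP = T_H/ΔT = 8.354, so W_min = Q_H/COP = Q_H·ΔT/T_H.
W_min = 424.0 × 39.50/330.00 = 50.75 MJ.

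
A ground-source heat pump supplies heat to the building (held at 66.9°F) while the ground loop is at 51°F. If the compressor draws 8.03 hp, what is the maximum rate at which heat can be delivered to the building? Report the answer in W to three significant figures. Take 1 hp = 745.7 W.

In absolute terms T_C = 283.71 K and T_H = 292.54 K, so ΔT = 8.833 K.
COP_Carnot = T_H/ΔT = 292.54/8.833 = 33.12.
Q̇_max = COP_Carnot × Ẇ = 33.12 × 8.030 hp = 265.9 hp = 198300 W.

198000 W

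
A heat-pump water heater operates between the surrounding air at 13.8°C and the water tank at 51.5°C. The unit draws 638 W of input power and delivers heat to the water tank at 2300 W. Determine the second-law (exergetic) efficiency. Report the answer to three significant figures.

COP_actual = Q̇_H/Ẇ = 2300/638.0 = 3.605.
In absolute terms T_C = 286.95 K and T_H = 324.65 K, so ΔT = 37.70 K.
COP_Carnot = T_H/ΔT = 324.65/37.70 = 8.611.
η_II = COP_actual/COP_Carnot = 3.605/8.611 = 0.4186.

0.419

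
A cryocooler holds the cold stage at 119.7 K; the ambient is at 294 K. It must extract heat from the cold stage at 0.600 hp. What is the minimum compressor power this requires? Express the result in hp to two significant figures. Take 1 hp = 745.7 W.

0.87 hp

The reservoir spacing is ΔT = 294 − 119.7 = 174.3 K.
COP_Carnot = T_C/ΔT = 119.70/174.3 = 0.6867.
Ẇ_min = Q̇/COP_Carnot = 0.6000/0.6867 = 0.8737 hp.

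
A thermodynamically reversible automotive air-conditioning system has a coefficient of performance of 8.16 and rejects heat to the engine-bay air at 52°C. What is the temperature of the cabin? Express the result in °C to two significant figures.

For a Carnot refrigerator COP_R = T_C/(T_H − T_C), so T_C = COP·T_H/(1 + COP).
With T_H = 325.15 K, T_C = 8.16 × 325.15/9.160 = 289.65 K.
Converting, 289.65 K = 16.50°C.

17 °C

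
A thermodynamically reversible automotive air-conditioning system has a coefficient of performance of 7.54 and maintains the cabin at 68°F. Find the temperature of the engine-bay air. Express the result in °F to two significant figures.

140 °F

COP_R = T_C/(T_H − T_C) gives T_H − T_C = T_C/COP.
With T_C = 293.15 K, T_H = 293.15 × (1 + 1/7.54) = 332.03 K.
Converting, 332.03 K = 137.98°F.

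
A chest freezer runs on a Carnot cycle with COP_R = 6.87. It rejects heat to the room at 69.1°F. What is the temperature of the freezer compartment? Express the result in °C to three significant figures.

-16.7 °C

For a Carnot refrigerator COP_R = T_C/(T_H − T_C), so T_C = COP·T_H/(1 + COP).
With T_H = 293.76 K, T_C = 6.87 × 293.76/7.870 = 256.43 K.
Converting, 256.43 K = -16.72°C.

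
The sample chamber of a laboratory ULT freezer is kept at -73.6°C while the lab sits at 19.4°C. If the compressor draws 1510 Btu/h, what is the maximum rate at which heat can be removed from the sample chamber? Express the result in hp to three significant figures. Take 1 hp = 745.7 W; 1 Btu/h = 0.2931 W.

In absolute terms T_C = 199.55 K and T_H = 292.55 K, so ΔT = 93.00 K.
COP_Carnot = T_C/ΔT = 199.55/93.00 = 2.146.
Q̇_max = COP_Carnot × Ẇ = 2.146 × 1510 Btu/h = 3240 Btu/h = 1.273 hp.

1.27 hp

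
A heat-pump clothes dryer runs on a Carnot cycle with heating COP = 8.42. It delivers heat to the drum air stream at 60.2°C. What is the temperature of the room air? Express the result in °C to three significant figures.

COP_HP = T_H/(T_H − T_C) gives T_H − T_C = T_H/COP.
With T_H = 333.35 K, T_C = 333.35 × (1 − 1/8.42) = 293.76 K.
Converting, 293.76 K = 20.61°C.

20.6 °C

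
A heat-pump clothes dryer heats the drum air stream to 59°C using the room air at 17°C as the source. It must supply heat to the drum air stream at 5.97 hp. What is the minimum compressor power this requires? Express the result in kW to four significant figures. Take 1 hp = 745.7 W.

0.5629 kW

In absolute terms T_C = 290.15 K and T_H = 332.15 K, so ΔT = 42.00 K.
COP_Carnot = T_H/ΔT = 332.15/42.00 = 7.908.
Ẇ_min = Q̇/COP_Carnot = 5.970/7.908 = 0.7549 hp = 0.5629 kW.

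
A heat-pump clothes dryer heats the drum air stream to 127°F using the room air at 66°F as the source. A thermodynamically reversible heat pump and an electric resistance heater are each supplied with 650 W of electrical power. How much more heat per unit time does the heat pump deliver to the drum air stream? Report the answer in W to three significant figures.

In absolute terms T_C = 292.04 K and T_H = 325.93 K, so ΔT = 33.89 K.
COP_Carnot = T_H/ΔT = 325.93/33.89 = 9.618.
The heat pump delivers Q̇_H = COP × Ẇ = 6251 W; the resistance heater delivers Ẇ = 650.0 W.
Extra = (COP − 1)·Ẇ = 5601 W.

5600 W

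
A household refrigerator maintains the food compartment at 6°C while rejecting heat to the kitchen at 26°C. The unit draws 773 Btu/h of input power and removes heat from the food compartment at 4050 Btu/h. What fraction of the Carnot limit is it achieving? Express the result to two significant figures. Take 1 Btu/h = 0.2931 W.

COP_actual = Q̇_C/Ẇ = 4050/773.0 = 5.239.
In absolute terms T_C = 279.15 K and T_H = 299.15 K, so ΔT = 20.00 K.
COP_Carnot = T_C/ΔT = 279.15/20.00 = 13.96.
η_II = COP_actual/COP_Carnot = 5.239/13.96 = 0.3754.

0.38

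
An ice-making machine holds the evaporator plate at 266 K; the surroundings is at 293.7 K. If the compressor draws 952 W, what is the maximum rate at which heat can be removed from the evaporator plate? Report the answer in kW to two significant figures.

The reservoir spacing is ΔT = 293.7 − 266 = 27.70 K.
COP_Carnot = T_C/ΔT = 266.00/27.70 = 9.603.
Q̇_max = COP_Carnot × Ẇ = 9.603 × 952.0 W = 9142 W = 9.142 kW.

9.1 kW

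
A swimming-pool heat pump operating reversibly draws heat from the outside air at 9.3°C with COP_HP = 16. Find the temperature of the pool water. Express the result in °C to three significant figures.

28.1 °C

COP_HP = T_H/(T_H − T_C) rearranges to T_H = COP·T_C/(COP − 1).
With T_C = 282.45 K, T_H = 16 × 282.45/15.00 = 301.28 K.
Converting, 301.28 K = 28.13°C.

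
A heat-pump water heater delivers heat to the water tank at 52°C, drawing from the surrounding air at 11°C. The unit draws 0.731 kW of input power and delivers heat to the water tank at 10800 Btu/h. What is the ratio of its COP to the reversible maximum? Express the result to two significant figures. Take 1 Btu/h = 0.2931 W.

Converting, Q̇_H = 10800 Btu/h = 3.165 kW, so COP_actual = Q̇_H/Ẇ = 3.165/0.7310 = 4.330.
In absolute terms T_C = 284.15 K and T_H = 325.15 K, so ΔT = 41.00 K.
COP_Carnot = T_H/ΔT = 325.15/41.00 = 7.930.
η_II = COP_actual/COP_Carnot = 4.330/7.930 = 0.5460.

0.55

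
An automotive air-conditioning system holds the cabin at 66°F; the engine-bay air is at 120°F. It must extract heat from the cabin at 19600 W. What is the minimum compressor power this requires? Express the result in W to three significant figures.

In absolute terms T_C = 292.04 K and T_H = 322.04 K, so ΔT = 30.00 K.
COP_Carnot = T_C/ΔT = 292.04/30.00 = 9.735.
Ẇ_min = Q̇/COP_Carnot = 19600/9.735 = 2013 W.

2010 W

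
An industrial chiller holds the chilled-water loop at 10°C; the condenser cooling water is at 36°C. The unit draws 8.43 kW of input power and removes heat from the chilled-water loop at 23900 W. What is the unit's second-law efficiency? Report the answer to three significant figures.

0.260

Converting, Q̇_C = 23900 W = 23.90 kW, so COP_actual = Q̇_C/Ẇ = 23.90/8.430 = 2.835.
In absolute terms T_C = 283.15 K and T_H = 309.15 K, so ΔT = 26.00 K.
COP_Carnot = T_C/ΔT = 283.15/26.00 = 10.89.
η_II = COP_actual/COP_Carnot = 2.835/10.89 = 0.2603.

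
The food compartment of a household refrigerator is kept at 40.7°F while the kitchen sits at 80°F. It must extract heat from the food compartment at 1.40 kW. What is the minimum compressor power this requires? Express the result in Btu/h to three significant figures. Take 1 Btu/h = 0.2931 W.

375 Btu/h

In absolute terms T_C = 277.98 K and T_H = 299.82 K, so ΔT = 21.83 K.
COP_Carnot = T_C/ΔT = 277.98/21.83 = 12.73.
Ẇ_min = Q̇/COP_Carnot = 1.400/12.73 = 0.1100 kW = 375.2 Btu/h.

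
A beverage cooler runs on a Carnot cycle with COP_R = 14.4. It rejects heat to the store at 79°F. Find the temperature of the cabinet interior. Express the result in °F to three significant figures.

44.0 °F

For a Carnot refrigerator COP_R = T_C/(T_H − T_C), so T_C = COP·T_H/(1 + COP).
With T_H = 299.26 K, T_C = 14.4 × 299.26/15.40 = 279.83 K.
Converting, 279.83 K = 44.02°F.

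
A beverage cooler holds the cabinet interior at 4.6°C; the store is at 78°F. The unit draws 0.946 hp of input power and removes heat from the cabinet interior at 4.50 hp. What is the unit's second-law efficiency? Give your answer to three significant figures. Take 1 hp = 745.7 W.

0.359

COP_actual = Q̇_C/Ẇ = 4.500/0.9460 = 4.757.
In absolute terms T_C = 277.75 K and T_H = 298.71 K, so ΔT = 20.96 K.
COP_Carnot = T_C/ΔT = 277.75/20.96 = 13.25.
η_II = COP_actual/COP_Carnot = 4.757/13.25 = 0.3589.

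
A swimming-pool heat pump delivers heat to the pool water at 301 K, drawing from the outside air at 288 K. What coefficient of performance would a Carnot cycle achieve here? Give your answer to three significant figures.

The reservoir spacing is ΔT = 301 − 288 = 13.00 K.
For a reversible cycle, COP_Carnot = T_H/ΔT = 301.00/13.00 = 23.15.

23.2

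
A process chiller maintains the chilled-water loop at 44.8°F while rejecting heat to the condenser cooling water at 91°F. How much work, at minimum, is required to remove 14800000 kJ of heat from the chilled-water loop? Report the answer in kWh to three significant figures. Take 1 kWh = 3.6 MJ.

In absolute terms T_C = 280.26 K and T_H = 305.93 K, so ΔT = 25.67 K.
The reversible limit is COP_R = T_C/ΔT = 10.92, so W_min = Q_C/COP = Q_C·ΔT/T_C.
W_min = 14800000 × 25.67/280.26 = 1355000 kJ = 376.5 kWh.

377 kWh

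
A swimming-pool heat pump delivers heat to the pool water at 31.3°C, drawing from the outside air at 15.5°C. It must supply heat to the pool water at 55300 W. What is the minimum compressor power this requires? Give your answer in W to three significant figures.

In absolute terms T_C = 288.65 K and T_H = 304.45 K, so ΔT = 15.80 K.
COP_Carnot = T_H/ΔT = 304.45/15.80 = 19.27.
Ẇ_min = Q̇/COP_Carnot = 55300/19.27 = 2870 W.

2870 W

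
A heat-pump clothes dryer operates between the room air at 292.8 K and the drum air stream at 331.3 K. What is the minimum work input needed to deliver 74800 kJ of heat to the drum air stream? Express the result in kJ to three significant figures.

The reservoir spacing is ΔT = 331.3 − 292.8 = 38.50 K.
The reversible limit is COP_HP = T_H/ΔT = 8.605, so W_min = Q_H/COP = Q_H·ΔT/T_H.
W_min = 74800 × 38.50/331.30 = 8692 kJ.

8690 kJ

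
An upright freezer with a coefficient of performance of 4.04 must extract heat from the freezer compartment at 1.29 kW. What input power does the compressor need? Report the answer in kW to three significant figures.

Ẇ = Q̇_C/COP = 1.290/4.04 = 0.3193 kW.

0.319 kW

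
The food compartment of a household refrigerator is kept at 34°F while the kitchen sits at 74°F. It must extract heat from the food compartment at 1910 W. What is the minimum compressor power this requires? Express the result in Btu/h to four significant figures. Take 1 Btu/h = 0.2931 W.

528.0 Btu/h

In absolute terms T_C = 274.26 K and T_H = 296.48 K, so ΔT = 22.22 K.
COP_Carnot = T_C/ΔT = 274.26/22.22 = 12.34.
Ẇ_min = Q̇/COP_Carnot = 1910/12.34 = 154.8 W = 528.0 Btu/h.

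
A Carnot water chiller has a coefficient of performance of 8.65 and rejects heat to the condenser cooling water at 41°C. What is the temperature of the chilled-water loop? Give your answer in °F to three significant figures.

For a Carnot refrigerator COP_R = T_C/(T_H − T_C), so T_C = COP·T_H/(1 + COP).
With T_H = 314.15 K, T_C = 8.65 × 314.15/9.650 = 281.60 K.
Converting, 281.60 K = 47.20°F.

47.2 °F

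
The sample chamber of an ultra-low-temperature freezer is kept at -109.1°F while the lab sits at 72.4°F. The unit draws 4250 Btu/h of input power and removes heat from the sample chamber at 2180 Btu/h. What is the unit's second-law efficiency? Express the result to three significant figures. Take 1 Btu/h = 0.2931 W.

COP_actual = Q̇_C/Ẇ = 2180/4250 = 0.5129.
In absolute terms T_C = 194.76 K and T_H = 295.59 K, so ΔT = 100.8 K.
COP_Carnot = T_C/ΔT = 194.76/100.8 = 1.932.
η_II = COP_actual/COP_Carnot = 0.5129/1.932 = 0.2656.

0.266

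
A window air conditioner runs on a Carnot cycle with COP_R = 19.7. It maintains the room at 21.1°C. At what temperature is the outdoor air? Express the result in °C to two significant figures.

36 °C

COP_R = T_C/(T_H − T_C) gives T_H − T_C = T_C/COP.
With T_C = 294.25 K, T_H = 294.25 × (1 + 1/19.7) = 309.19 K.
Converting, 309.19 K = 36.04°C.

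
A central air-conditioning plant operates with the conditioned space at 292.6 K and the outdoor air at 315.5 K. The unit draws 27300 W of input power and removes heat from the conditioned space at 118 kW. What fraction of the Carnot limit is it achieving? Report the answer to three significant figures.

Converting, Q̇_C = 118.0 kW = 118000 W, so COP_actual = Q̇_C/Ẇ = 118000/27300 = 4.322.
The reservoir spacing is ΔT = 315.5 − 292.6 = 22.90 K.
COP_Carnot = T_C/ΔT = 292.60/22.90 = 12.78.
η_II = COP_actual/COP_Carnot = 4.322/12.78 = 0.3383.

0.338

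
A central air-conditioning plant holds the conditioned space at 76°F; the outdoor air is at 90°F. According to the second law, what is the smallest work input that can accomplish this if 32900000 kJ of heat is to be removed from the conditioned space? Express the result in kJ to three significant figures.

860000 kJ

In absolute terms T_C = 297.59 K and T_H = 305.37 K, so ΔT = 7.778 K.
The reversible limit is COP_R = T_C/ΔT = 38.26, so W_min = Q_C/COP = Q_C·ΔT/T_C.
W_min = 32900000 × 7.778/297.59 = 859900 kJ.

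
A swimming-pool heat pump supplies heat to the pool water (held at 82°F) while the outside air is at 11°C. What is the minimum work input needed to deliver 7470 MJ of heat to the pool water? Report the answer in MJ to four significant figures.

In absolute terms T_C = 284.15 K and T_H = 300.93 K, so ΔT = 16.78 K.
The reversible limit is COP_HP = T_H/ΔT = 17.94, so W_min = Q_H/COP = Q_H·ΔT/T_H.
W_min = 7470 × 16.78/300.93 = 416.5 MJ.

416.5 MJ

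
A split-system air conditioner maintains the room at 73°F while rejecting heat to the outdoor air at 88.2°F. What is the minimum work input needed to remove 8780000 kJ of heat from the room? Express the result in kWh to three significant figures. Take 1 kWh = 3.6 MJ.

In absolute terms T_C = 295.93 K and T_H = 304.37 K, so ΔT = 8.444 K.
The reversible limit is COP_R = T_C/ΔT = 35.04, so W_min = Q_C/COP = Q_C·ΔT/T_C.
W_min = 8780000 × 8.444/295.93 = 250500 kJ = 69.59 kWh.

69.6 kWh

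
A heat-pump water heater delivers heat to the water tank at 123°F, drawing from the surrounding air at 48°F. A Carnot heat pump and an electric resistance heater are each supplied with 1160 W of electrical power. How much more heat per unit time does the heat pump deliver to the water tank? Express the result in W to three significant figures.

In absolute terms T_C = 282.04 K and T_H = 323.71 K, so ΔT = 41.67 K.
COP_Carnot = T_H/ΔT = 323.71/41.67 = 7.769.
The heat pump delivers Q̇_H = COP × Ẇ = 9012 W; the resistance heater delivers Ẇ = 1160 W.
Extra = (COP − 1)·Ẇ = 7852 W.

7850 W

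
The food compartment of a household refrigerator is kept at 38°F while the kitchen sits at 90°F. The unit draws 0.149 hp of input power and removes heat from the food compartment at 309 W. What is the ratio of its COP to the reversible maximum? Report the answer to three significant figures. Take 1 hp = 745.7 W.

0.291

Converting, Q̇_C = 309.0 W = 0.4144 hp, so COP_actual = Q̇_C/Ẇ = 0.4144/0.1490 = 2.781.
In absolute terms T_C = 276.48 K and T_H = 305.37 K, so ΔT = 28.89 K.
COP_Carnot = T_C/ΔT = 276.48/28.89 = 9.571.
η_II = COP_actual/COP_Carnot = 2.781/9.571 = 0.2906.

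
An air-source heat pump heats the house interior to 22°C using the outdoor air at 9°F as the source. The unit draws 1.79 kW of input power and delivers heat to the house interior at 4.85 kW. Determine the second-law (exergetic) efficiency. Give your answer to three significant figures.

0.319

COP_actual = Q̇_H/Ẇ = 4.850/1.790 = 2.709.
In absolute terms T_C = 260.37 K and T_H = 295.15 K, so ΔT = 34.78 K.
COP_Carnot = T_H/ΔT = 295.15/34.78 = 8.487.
η_II = COP_actual/COP_Carnot = 2.709/8.487 = 0.3193.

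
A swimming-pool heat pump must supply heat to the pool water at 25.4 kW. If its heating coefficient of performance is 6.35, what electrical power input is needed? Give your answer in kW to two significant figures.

Ẇ = Q̇_H/COP_HP = 25.40/6.35 = 4.000 kW.

4.0 kW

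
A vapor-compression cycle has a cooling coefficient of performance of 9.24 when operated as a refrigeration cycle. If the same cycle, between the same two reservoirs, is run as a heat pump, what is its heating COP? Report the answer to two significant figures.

The first law on one cycle gives Q_H = Q_C + W, so Q_H/W = Q_C/W + 1.
COP_HP = COP_R + 1 = 9.24 + 1 = 10.24.

10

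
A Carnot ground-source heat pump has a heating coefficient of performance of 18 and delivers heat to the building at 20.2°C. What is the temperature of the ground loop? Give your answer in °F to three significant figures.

39.0 °F

COP_HP = T_H/(T_H − T_C) gives T_H − T_C = T_H/COP.
With T_H = 293.35 K, T_C = 293.35 × (1 − 1/18) = 277.05 K.
Converting, 277.05 K = 39.02°F.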